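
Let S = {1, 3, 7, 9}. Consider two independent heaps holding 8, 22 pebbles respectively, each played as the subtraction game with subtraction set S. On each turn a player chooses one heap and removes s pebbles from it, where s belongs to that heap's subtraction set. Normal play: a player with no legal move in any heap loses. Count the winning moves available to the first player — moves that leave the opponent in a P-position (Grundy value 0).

All heaps use S = {1, 3, 7, 9}:
G(0) = 0
G(1) = mex{0} = 1
G(2) = mex{1} = 0
G(3) = mex{0,0} = 1
G(4) = mex{1,1} = 0
G(5) = mex{0,0} = 1
G(6) = mex{1,1} = 0
G(7) = mex{0,0,0} = 1
G(8) = mex{1,1,1} = 0
G(9) = mex{0,0,0,0} = 1
G(10) = mex{1,1,1,1} = 0
G(11) = mex{0,0,0,0} = 1
G(12) = mex{1,1,1,1} = 0
G(13) = mex{0,0,0,0} = 1
G(14) = mex{1,1,1,1} = 0
G(15) = mex{0,0,0,0} = 1
G(16) = mex{1,1,1,1} = 0
G(17) = mex{0,0,0,0} = 1
G(18) = mex{1,1,1,1} = 0
G(19) = mex{0,0,0,0} = 1
G(20) = mex{1,1,1,1} = 0
G(21) = mex{0,0,0,0} = 1
G(22) = mex{1,1,1,1} = 0
Heap A: G(8) = 0.
Heap B: G(22) = 0.
Combined Grundy value = 0 ⊕ 0 = 0.
A winning move leaves total XOR = 0, i.e. changes one component's Grundy value g to g ⊕ X where X is the current total.
Heap A: target g' = 0⊕0 = 0, but every legal move changes the Grundy value (mex property), so 0 moves.
Heap B: target g' = 0⊕0 = 0, but every legal move changes the Grundy value (mex property), so 0 moves.

0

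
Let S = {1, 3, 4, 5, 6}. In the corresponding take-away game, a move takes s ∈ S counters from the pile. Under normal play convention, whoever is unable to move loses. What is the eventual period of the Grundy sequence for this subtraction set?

n :  0  1  2  3  4  5  6  7  8  9 10 11 12 13 14 15 16 17 18 19
G :  0  1  0  1  2  3  2  3  4  0  1  0  1  2  3  2  3  4  0  1
G(n+9) = G(n) holds for n = 0,…,5 (a full window of length max(S) = 6), so the sequence is purely periodic with period 9.

9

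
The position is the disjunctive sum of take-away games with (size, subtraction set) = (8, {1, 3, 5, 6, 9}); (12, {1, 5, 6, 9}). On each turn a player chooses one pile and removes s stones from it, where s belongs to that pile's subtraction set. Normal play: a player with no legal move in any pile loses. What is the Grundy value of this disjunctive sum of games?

Pile A, S = {1, 3, 5, 6, 9}:
n : 0 1 2 3 4 5 6 7 8
G : 0 1 0 1 0 1 2 3 2
G_A(8) = 2.
Pile B, S = {1, 5, 6, 9}:
n :  0  1  2  3  4  5  6  7  8  9 10 11 12
G :  0  1  0  1  0  1  2  3  2  3  2  3  0
G_B(12) = 0.
Combined Grundy value = 2 ⊕ 0 = 2.

2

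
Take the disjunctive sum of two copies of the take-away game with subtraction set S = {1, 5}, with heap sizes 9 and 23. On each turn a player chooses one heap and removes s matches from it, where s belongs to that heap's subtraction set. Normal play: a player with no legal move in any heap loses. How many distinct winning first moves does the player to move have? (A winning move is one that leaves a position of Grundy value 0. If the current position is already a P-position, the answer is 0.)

All heaps use S = {1, 5}:
G(0) = 0
G(1) = mex{0} = 1
G(2) = mex{1} = 0
G(3) = mex{0} = 1
G(4) = mex{1} = 0
G(5) = mex{0,0} = 1
G(6) = mex{1,1} = 0
G(7) = mex{0,0} = 1
G(8) = mex{1,1} = 0
G(9) = mex{0,0} = 1
G(10) = mex{1,1} = 0
G(11) = mex{0,0} = 1
G(12) = mex{1,1} = 0
G(13) = mex{0,0} = 1
G(14) = mex{1,1} = 0
G(15) = mex{0,0} = 1
G(16) = mex{1,1} = 0
G(17) = mex{0,0} = 1
G(18) = mex{1,1} = 0
G(19) = mex{0,0} = 1
G(20) = mex{1,1} = 0
G(21) = mex{0,0} = 1
G(22) = mex{1,1} = 0
G(23) = mex{0,0} = 1
Heap A: G(9) = 1.
Heap B: G(23) = 1.
Combined Grundy value = 1 ⊕ 1 = 0.
A winning move leaves total XOR = 0, i.e. changes one component's Grundy value g to g ⊕ X where X is the current total.
Heap A: target g' = 1⊕0 = 1, but every legal move changes the Grundy value (mex property), so 0 moves.
Heap B: target g' = 1⊕0 = 1, but every legal move changes the Grundy value (mex property), so 0 moves.

0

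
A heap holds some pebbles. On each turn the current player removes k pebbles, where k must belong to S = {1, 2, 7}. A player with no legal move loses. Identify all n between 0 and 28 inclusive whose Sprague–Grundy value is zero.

G(0) = 0
G(1) = mex{0} = 1
G(2) = mex{1,0} = 2
G(3) = mex{2,1} = 0
G(4) = mex{0,2} = 1
G(5) = mex{1,0} = 2
G(6) = mex{2,1} = 0
G(7) = mex{0,2,0} = 1
G(8) = mex{1,0,1} = 2
G(9) = mex{2,1,2} = 0
G(10) = mex{0,2,0} = 1
G(11) = mex{1,0,1} = 2
G(12) = mex{2,1,2} = 0
G(13) = mex{0,2,0} = 1
G(14) = mex{1,0,1} = 2
G(15) = mex{2,1,2} = 0
G(16) = mex{0,2,0} = 1
G(17) = mex{1,0,1} = 2
G(18) = mex{2,1,2} = 0
G(19) = mex{0,2,0} = 1
G(20) = mex{1,0,1} = 2
G(21) = mex{2,1,2} = 0
G(22) = mex{0,2,0} = 1
G(23) = mex{1,0,1} = 2
G(24) = mex{2,1,2} = 0
G(25) = mex{0,2,0} = 1
G(26) = mex{1,0,1} = 2
G(27) = mex{2,1,2} = 0
G(28) = mex{0,2,0} = 1
P-positions are exactly the n with G(n) = 0.

0, 3, 6, 9, 12, 15, 18, 21, 24, 27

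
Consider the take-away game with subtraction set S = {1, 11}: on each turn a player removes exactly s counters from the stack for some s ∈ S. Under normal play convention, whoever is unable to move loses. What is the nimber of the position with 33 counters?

G(0) = 0
G(1) = mex{0} = 1
G(2) = mex{1} = 0
G(3) = mex{0} = 1
G(4) = mex{1} = 0
G(5) = mex{0} = 1
G(6) = mex{1} = 0
G(7) = mex{0} = 1
G(8) = mex{1} = 0
G(9) = mex{0} = 1
G(10) = mex{1} = 0
G(11) = mex{0,0} = 1
G(12) = mex{1,1} = 0
G(13) = mex{0,0} = 1
G(14) = mex{1,1} = 0
G(15) = mex{0,0} = 1
G(16) = mex{1,1} = 0
G(17) = mex{0,0} = 1
G(18) = mex{1,1} = 0
G(19) = mex{0,0} = 1
G(20) = mex{1,1} = 0
G(21) = mex{0,0} = 1
G(22) = mex{1,1} = 0
G(23) = mex{0,0} = 1
G(24) = mex{1,1} = 0
G(25) = mex{0,0} = 1
G(26) = mex{1,1} = 0
G(27) = mex{0,0} = 1
G(28) = mex{1,1} = 0
G(29) = mex{0,0} = 1
G(30) = mex{1,1} = 0
G(31) = mex{0,0} = 1
G(32) = mex{1,1} = 0
G(33) = mex{0,0} = 1

1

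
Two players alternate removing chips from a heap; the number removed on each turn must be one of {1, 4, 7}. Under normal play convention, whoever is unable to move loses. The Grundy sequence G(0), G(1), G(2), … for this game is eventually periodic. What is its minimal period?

8

n :  0  1  2  3  4  5  6  7  8  9 10 11 12 13 14 15 16 17
G :  0  1  0  1  2  0  1  2  0  1  0  1  2  0  1  2  0  1
G(n+8) = G(n) holds for n = 0,…,6 (a full window of length max(S) = 7), so the sequence is purely periodic with period 8.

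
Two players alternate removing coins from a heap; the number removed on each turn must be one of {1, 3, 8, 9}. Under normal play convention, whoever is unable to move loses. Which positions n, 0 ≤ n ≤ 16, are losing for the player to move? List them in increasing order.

0, 2, 4, 6, 16

n :  0  1  2  3  4  5  6  7  8  9 10 11 12 13 14 15 16
G :  0  1  0  1  0  1  0  1  2  3  2  3  2  3  2  3  0
P-positions are exactly the n with G(n) = 0.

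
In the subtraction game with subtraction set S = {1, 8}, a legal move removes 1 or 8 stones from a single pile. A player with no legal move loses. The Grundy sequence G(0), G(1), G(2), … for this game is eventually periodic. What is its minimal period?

9

G(0) = 0
G(1) = mex{0} = 1
G(2) = mex{1} = 0
G(3) = mex{0} = 1
G(4) = mex{1} = 0
G(5) = mex{0} = 1
G(6) = mex{1} = 0
G(7) = mex{0} = 1
G(8) = mex{1,0} = 2
G(9) = mex{2,1} = 0
G(10) = mex{0,0} = 1
G(11) = mex{1,1} = 0
G(12) = mex{0,0} = 1
G(13) = mex{1,1} = 0
G(14) = mex{0,0} = 1
G(15) = mex{1,1} = 0
G(16) = mex{0,2} = 1
G(17) = mex{1,0} = 2
G(18) = mex{2,1} = 0
G(19) = mex{0,0} = 1
G(n+9) = G(n) holds for n = 0,…,7 (a full window of length max(S) = 8), so the sequence is purely periodic with period 9.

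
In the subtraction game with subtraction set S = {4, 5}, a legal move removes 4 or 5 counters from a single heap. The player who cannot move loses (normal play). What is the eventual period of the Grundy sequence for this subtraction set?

n :  0  1  2  3  4  5  6  7  8  9 10 11 12 13 14 15 16 17 18 19
G :  0  0  0  0  1  1  1  1  2  0  0  0  0  1  1  1  1  2  0  0
G(n+9) = G(n) holds for n = 0,…,4 (a full window of length max(S) = 5), so the sequence is purely periodic with period 9.

9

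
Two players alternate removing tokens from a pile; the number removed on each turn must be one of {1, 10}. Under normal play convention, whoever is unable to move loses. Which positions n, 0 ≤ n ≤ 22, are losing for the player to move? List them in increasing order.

0, 2, 4, 6, 8, 11, 13, 15, 17, 19, 22

G(0) = 0
G(1) = mex{0} = 1
G(2) = mex{1} = 0
G(3) = mex{0} = 1
G(4) = mex{1} = 0
G(5) = mex{0} = 1
G(6) = mex{1} = 0
G(7) = mex{0} = 1
G(8) = mex{1} = 0
G(9) = mex{0} = 1
G(10) = mex{1,0} = 2
G(11) = mex{2,1} = 0
G(12) = mex{0,0} = 1
G(13) = mex{1,1} = 0
G(14) = mex{0,0} = 1
G(15) = mex{1,1} = 0
G(16) = mex{0,0} = 1
G(17) = mex{1,1} = 0
G(18) = mex{0,0} = 1
G(19) = mex{1,1} = 0
G(20) = mex{0,2} = 1
G(21) = mex{1,0} = 2
G(22) = mex{2,1} = 0
P-positions are exactly the n with G(n) = 0.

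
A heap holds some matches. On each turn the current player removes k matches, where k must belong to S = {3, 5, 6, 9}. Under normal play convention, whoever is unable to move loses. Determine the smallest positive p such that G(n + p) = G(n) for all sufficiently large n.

12

n :  0  1  2  3  4  5  6  7  8  9 10 11 12 13 14 15 16 17 18 19 20 21 22 23 24 25
G :  0  0  0  1  1  1  2  2  2  3  3  3  0  0  0  1  1  1  2  2  2  3  3  3  0  0
G(n+12) = G(n) holds for n = 0,…,8 (a full window of length max(S) = 9), so the sequence is purely periodic with period 12.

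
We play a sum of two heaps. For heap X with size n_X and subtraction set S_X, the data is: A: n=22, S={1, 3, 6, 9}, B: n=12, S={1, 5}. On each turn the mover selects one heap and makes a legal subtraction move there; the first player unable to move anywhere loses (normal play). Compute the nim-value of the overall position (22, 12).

Heap A, S = {1, 3, 6, 9}:
n :  0  1  2  3  4  5  6  7  8  9 10 11 12 13 14 15 16 17 18 19 20 21 22
G :  0  1  0  1  0  1  2  3  2  3  2  3  0  1  0  1  0  1  2  3  2  3  2
G_A(22) = 2.
Heap B, S = {1, 5}:
n :  0  1  2  3  4  5  6  7  8  9 10 11 12
G :  0  1  0  1  0  1  0  1  0  1  0  1  0
G_B(12) = 0.
Combined Grundy value = 2 ⊕ 0 = 2.

2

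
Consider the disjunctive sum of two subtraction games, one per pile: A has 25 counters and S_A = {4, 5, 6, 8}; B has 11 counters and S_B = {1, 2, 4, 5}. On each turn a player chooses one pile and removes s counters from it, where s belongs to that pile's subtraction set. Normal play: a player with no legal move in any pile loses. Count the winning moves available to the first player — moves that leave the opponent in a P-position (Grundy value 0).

4

Pile A, S = {4, 5, 6, 8}:
G(0) = 0
G(1) = mex{} = 0
G(2) = mex{} = 0
G(3) = mex{} = 0
G(4) = mex{0} = 1
G(5) = mex{0,0} = 1
G(6) = mex{0,0,0} = 1
G(7) = mex{0,0,0} = 1
G(8) = mex{1,0,0,0} = 2
G(9) = mex{1,1,0,0} = 2
G(10) = mex{1,1,1,0} = 2
G(11) = mex{1,1,1,0} = 2
G(12) = mex{2,1,1,1} = 0
G(13) = mex{2,2,1,1} = 0
G(14) = mex{2,2,2,1} = 0
G(15) = mex{2,2,2,1} = 0
G(16) = mex{0,2,2,2} = 1
G(17) = mex{0,0,2,2} = 1
G(18) = mex{0,0,0,2} = 1
G(19) = mex{0,0,0,2} = 1
G(20) = mex{1,0,0,0} = 2
G(21) = mex{1,1,0,0} = 2
G(22) = mex{1,1,1,0} = 2
G(23) = mex{1,1,1,0} = 2
G(24) = mex{2,1,1,1} = 0
G(25) = mex{2,2,1,1} = 0
G_A(25) = 0.
Pile B, S = {1, 2, 4, 5}:
n :  0  1  2  3  4  5  6  7  8  9 10 11
G :  0  1  2  0  1  2  0  1  2  0  1  2
G_B(11) = 2.
Combined Grundy value = 0 ⊕ 2 = 2.
A winning move leaves total XOR = 0, i.e. changes one component's Grundy value g to g ⊕ X where X is the current total.
Pile A: need g' = 0⊕2 = 2. Options: 25−4→G=2, 25−5→G=2, 25−6→G=1, 25−8→G=1. Hits: 2.
Pile B: need g' = 2⊕2 = 0. Options: 11−1→G=1, 11−2→G=0, 11−4→G=1, 11−5→G=0. Hits: 2.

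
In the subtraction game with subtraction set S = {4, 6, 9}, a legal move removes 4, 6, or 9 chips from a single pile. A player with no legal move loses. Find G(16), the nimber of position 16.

G(0) = 0
G(1) = mex{} = 0
G(2) = mex{} = 0
G(3) = mex{} = 0
G(4) = mex{0} = 1
G(5) = mex{0} = 1
G(6) = mex{0,0} = 1
G(7) = mex{0,0} = 1
G(8) = mex{1,0} = 2
G(9) = mex{1,0,0} = 2
G(10) = mex{1,1,0} = 2
G(11) = mex{1,1,0} = 2
G(12) = mex{2,1,0} = 3
G(13) = mex{2,1,1} = 0
G(14) = mex{2,2,1} = 0
G(15) = mex{2,2,1} = 0
G(16) = mex{3,2,1} = 0

0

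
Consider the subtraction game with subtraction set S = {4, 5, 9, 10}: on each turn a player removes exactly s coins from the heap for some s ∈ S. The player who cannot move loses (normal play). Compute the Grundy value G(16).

0

G(0) = 0
G(1) = mex{} = 0
G(2) = mex{} = 0
G(3) = mex{} = 0
G(4) = mex{0} = 1
G(5) = mex{0,0} = 1
G(6) = mex{0,0} = 1
G(7) = mex{0,0} = 1
G(8) = mex{1,0} = 2
G(9) = mex{1,1,0} = 2
G(10) = mex{1,1,0,0} = 2
G(11) = mex{1,1,0,0} = 2
G(12) = mex{2,1,0,0} = 3
G(13) = mex{2,2,1,0} = 3
G(14) = mex{2,2,1,1} = 0
G(15) = mex{2,2,1,1} = 0
G(16) = mex{3,2,1,1} = 0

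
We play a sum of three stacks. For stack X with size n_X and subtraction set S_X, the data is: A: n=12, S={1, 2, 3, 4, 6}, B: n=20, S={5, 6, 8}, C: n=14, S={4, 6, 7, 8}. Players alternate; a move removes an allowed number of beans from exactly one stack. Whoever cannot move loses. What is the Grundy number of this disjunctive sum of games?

Stack A, S = {1, 2, 3, 4, 6}:
n :  0  1  2  3  4  5  6  7  8  9 10 11 12
G :  0  1  2  3  4  0  1  2  3  4  0  1  2
G_A(12) = 2.
Stack B, S = {5, 6, 8}:
n :  0  1  2  3  4  5  6  7  8  9 10 11 12 13 14 15 16 17 18 19 20
G :  0  0  0  0  0  1  1  1  1  1  2  2  2  0  0  0  0  0  1  1  1
G_B(20) = 1.
Stack C, S = {4, 6, 7, 8}:
n :  0  1  2  3  4  5  6  7  8  9 10 11 12 13 14
G :  0  0  0  0  1  1  1  1  2  2  2  2  0  0  0
G_C(14) = 0.
Combined Grundy value = 2 ⊕ 1 ⊕ 0 = 3.

3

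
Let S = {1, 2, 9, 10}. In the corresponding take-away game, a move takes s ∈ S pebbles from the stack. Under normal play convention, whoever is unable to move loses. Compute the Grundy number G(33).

G(0) = 0
G(1) = mex{0} = 1
G(2) = mex{1,0} = 2
G(3) = mex{2,1} = 0
G(4) = mex{0,2} = 1
G(5) = mex{1,0} = 2
G(6) = mex{2,1} = 0
G(7) = mex{0,2} = 1
G(8) = mex{1,0} = 2
G(9) = mex{2,1,0} = 3
G(10) = mex{3,2,1,0} = 4
G(11) = mex{4,3,2,1} = 0
G(12) = mex{0,4,0,2} = 1
G(13) = mex{1,0,1,0} = 2
G(14) = mex{2,1,2,1} = 0
G(15) = mex{0,2,0,2} = 1
G(16) = mex{1,0,1,0} = 2
G(17) = mex{2,1,2,1} = 0
G(18) = mex{0,2,3,2} = 1
G(19) = mex{1,0,4,3} = 2
G(20) = mex{2,1,0,4} = 3
G(21) = mex{3,2,1,0} = 4
G(22) = mex{4,3,2,1} = 0
G(23) = mex{0,4,0,2} = 1
G(24) = mex{1,0,1,0} = 2
G(25) = mex{2,1,2,1} = 0
G(26) = mex{0,2,0,2} = 1
G(27) = mex{1,0,1,0} = 2
G(28) = mex{2,1,2,1} = 0
G(29) = mex{0,2,3,2} = 1
G(30) = mex{1,0,4,3} = 2
G(31) = mex{2,1,0,4} = 3
G(32) = mex{3,2,1,0} = 4
G(33) = mex{4,3,2,1} = 0

0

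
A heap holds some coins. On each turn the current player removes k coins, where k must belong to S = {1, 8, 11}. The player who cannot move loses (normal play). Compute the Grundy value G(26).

1

n :  0  1  2  3  4  5  6  7  8  9 10 11 12 13 14 15 16 17 18 19 20 21 22 23 24 25 26
G :  0  1  0  1  0  1  0  1  2  0  1  2  3  2  3  2  0  1  0  1  2  0  1  0  1  0  1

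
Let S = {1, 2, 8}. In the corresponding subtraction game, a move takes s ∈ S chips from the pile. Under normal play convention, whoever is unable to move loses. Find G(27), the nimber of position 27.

0

n :  0  1  2  3  4  5  6  7  8  9 10 11 12 13 14 15 16 17 18 19 20 21 22 23 24 25 26 27
G :  0  1  2  0  1  2  0  1  2  0  1  2  0  1  2  0  1  2  0  1  2  0  1  2  0  1  2  0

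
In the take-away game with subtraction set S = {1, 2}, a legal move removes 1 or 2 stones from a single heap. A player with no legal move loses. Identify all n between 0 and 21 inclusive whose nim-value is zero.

0, 3, 6, 9, 12, 15, 18, 21

G(0) = 0
G(1) = mex{0} = 1
G(2) = mex{1,0} = 2
G(3) = mex{2,1} = 0
G(4) = mex{0,2} = 1
G(5) = mex{1,0} = 2
G(6) = mex{2,1} = 0
G(7) = mex{0,2} = 1
G(8) = mex{1,0} = 2
G(9) = mex{2,1} = 0
G(10) = mex{0,2} = 1
G(11) = mex{1,0} = 2
G(12) = mex{2,1} = 0
G(13) = mex{0,2} = 1
G(14) = mex{1,0} = 2
G(15) = mex{2,1} = 0
G(16) = mex{0,2} = 1
G(17) = mex{1,0} = 2
G(18) = mex{2,1} = 0
G(19) = mex{0,2} = 1
G(20) = mex{1,0} = 2
G(21) = mex{2,1} = 0
P-positions are exactly the n with G(n) = 0.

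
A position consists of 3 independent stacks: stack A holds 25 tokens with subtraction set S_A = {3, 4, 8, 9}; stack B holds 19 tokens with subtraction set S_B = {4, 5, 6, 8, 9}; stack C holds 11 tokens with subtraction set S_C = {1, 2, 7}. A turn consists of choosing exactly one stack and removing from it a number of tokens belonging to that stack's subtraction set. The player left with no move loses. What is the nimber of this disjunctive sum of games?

3

Stack A, S = {3, 4, 8, 9}:
n :  0  1  2  3  4  5  6  7  8  9 10 11 12 13 14 15 16 17 18 19 20 21 22 23 24 25
G :  0  0  0  1  1  1  2  0  2  3  1  3  0  0  0  1  1  1  2  0  2  3  1  3  0  0
G_A(25) = 0.
Stack B, S = {4, 5, 6, 8, 9}:
G(0) = 0
G(1) = mex{} = 0
G(2) = mex{} = 0
G(3) = mex{} = 0
G(4) = mex{0} = 1
G(5) = mex{0,0} = 1
G(6) = mex{0,0,0} = 1
G(7) = mex{0,0,0} = 1
G(8) = mex{1,0,0,0} = 2
G(9) = mex{1,1,0,0,0} = 2
G(10) = mex{1,1,1,0,0} = 2
G(11) = mex{1,1,1,0,0} = 2
G(12) = mex{2,1,1,1,0} = 3
G(13) = mex{2,2,1,1,1} = 0
G(14) = mex{2,2,2,1,1} = 0
G(15) = mex{2,2,2,1,1} = 0
G(16) = mex{3,2,2,2,1} = 0
G(17) = mex{0,3,2,2,2} = 1
G(18) = mex{0,0,3,2,2} = 1
G(19) = mex{0,0,0,2,2} = 1
G_B(19) = 1.
Stack C, S = {1, 2, 7}:
G(0) = 0
G(1) = mex{0} = 1
G(2) = mex{1,0} = 2
G(3) = mex{2,1} = 0
G(4) = mex{0,2} = 1
G(5) = mex{1,0} = 2
G(6) = mex{2,1} = 0
G(7) = mex{0,2,0} = 1
G(8) = mex{1,0,1} = 2
G(9) = mex{2,1,2} = 0
G(10) = mex{0,2,0} = 1
G(11) = mex{1,0,1} = 2
G_C(11) = 2.
Combined Grundy value = 0 ⊕ 1 ⊕ 2 = 3.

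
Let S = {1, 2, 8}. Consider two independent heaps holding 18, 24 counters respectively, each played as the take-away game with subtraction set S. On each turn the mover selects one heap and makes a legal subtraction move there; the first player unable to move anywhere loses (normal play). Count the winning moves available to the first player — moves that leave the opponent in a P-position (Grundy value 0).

0

All heaps use S = {1, 2, 8}:
G(0) = 0
G(1) = mex{0} = 1
G(2) = mex{1,0} = 2
G(3) = mex{2,1} = 0
G(4) = mex{0,2} = 1
G(5) = mex{1,0} = 2
G(6) = mex{2,1} = 0
G(7) = mex{0,2} = 1
G(8) = mex{1,0,0} = 2
G(9) = mex{2,1,1} = 0
G(10) = mex{0,2,2} = 1
G(11) = mex{1,0,0} = 2
G(12) = mex{2,1,1} = 0
G(13) = mex{0,2,2} = 1
G(14) = mex{1,0,0} = 2
G(15) = mex{2,1,1} = 0
G(16) = mex{0,2,2} = 1
G(17) = mex{1,0,0} = 2
G(18) = mex{2,1,1} = 0
G(19) = mex{0,2,2} = 1
G(20) = mex{1,0,0} = 2
G(21) = mex{2,1,1} = 0
G(22) = mex{0,2,2} = 1
G(23) = mex{1,0,0} = 2
G(24) = mex{2,1,1} = 0
Heap A: G(18) = 0.
Heap B: G(24) = 0.
Combined Grundy value = 0 ⊕ 0 = 0.
A winning move leaves total XOR = 0, i.e. changes one component's Grundy value g to g ⊕ X where X is the current total.
Heap A: target g' = 0⊕0 = 0, but every legal move changes the Grundy value (mex property), so 0 moves.
Heap B: target g' = 0⊕0 = 0, but every legal move changes the Grundy value (mex property), so 0 moves.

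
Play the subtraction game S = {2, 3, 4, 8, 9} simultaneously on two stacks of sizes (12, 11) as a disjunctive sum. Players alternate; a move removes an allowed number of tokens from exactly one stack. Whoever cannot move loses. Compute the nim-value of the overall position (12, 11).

2

All stacks use S = {2, 3, 4, 8, 9}:
n :  0  1  2  3  4  5  6  7  8  9 10 11 12
G :  0  0  1  1  2  2  0  0  1  1  2  2  0
Stack A: G(12) = 0.
Stack B: G(11) = 2.
Combined Grundy value = 0 ⊕ 2 = 2.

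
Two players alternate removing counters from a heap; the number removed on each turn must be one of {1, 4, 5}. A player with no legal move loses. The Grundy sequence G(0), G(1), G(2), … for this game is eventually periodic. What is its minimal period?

n :  0  1  2  3  4  5  6  7  8  9 10 11 12 13 14 15 16 17
G :  0  1  0  1  2  3  2  3  0  1  0  1  2  3  2  3  0  1
G(n+8) = G(n) holds for n = 0,…,4 (a full window of length max(S) = 5), so the sequence is purely periodic with period 8.

8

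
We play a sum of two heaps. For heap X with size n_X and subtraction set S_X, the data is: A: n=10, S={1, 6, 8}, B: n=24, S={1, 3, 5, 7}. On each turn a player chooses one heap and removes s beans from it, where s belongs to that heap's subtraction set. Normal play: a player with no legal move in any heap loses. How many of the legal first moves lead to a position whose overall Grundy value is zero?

Heap A, S = {1, 6, 8}:
n :  0  1  2  3  4  5  6  7  8  9 10
G :  0  1  0  1  0  1  2  0  1  0  1
G_A(10) = 1.
Heap B, S = {1, 3, 5, 7}:
G(0) = 0
G(1) = mex{0} = 1
G(2) = mex{1} = 0
G(3) = mex{0,0} = 1
G(4) = mex{1,1} = 0
G(5) = mex{0,0,0} = 1
G(6) = mex{1,1,1} = 0
G(7) = mex{0,0,0,0} = 1
G(8) = mex{1,1,1,1} = 0
G(9) = mex{0,0,0,0} = 1
G(10) = mex{1,1,1,1} = 0
G(11) = mex{0,0,0,0} = 1
G(12) = mex{1,1,1,1} = 0
G(13) = mex{0,0,0,0} = 1
G(14) = mex{1,1,1,1} = 0
G(15) = mex{0,0,0,0} = 1
G(16) = mex{1,1,1,1} = 0
G(17) = mex{0,0,0,0} = 1
G(18) = mex{1,1,1,1} = 0
G(19) = mex{0,0,0,0} = 1
G(20) = mex{1,1,1,1} = 0
G(21) = mex{0,0,0,0} = 1
G(22) = mex{1,1,1,1} = 0
G(23) = mex{0,0,0,0} = 1
G(24) = mex{1,1,1,1} = 0
G_B(24) = 0.
Combined Grundy value = 1 ⊕ 0 = 1.
A winning move leaves total XOR = 0, i.e. changes one component's Grundy value g to g ⊕ X where X is the current total.
Heap A: need g' = 1⊕1 = 0. Options: 10−1→G=0, 10−6→G=0, 10−8→G=0. Hits: 3.
Heap B: need g' = 0⊕1 = 1. Options: 24−1→G=1, 24−3→G=1, 24−5→G=1, 24−7→G=1. Hits: 4.

7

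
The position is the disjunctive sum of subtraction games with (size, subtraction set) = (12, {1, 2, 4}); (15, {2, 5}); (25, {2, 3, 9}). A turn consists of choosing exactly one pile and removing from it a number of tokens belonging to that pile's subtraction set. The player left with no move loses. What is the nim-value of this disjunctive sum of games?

1

Pile A, S = {1, 2, 4}:
G(0) = 0
G(1) = mex{0} = 1
G(2) = mex{1,0} = 2
G(3) = mex{2,1} = 0
G(4) = mex{0,2,0} = 1
G(5) = mex{1,0,1} = 2
G(6) = mex{2,1,2} = 0
G(7) = mex{0,2,0} = 1
G(8) = mex{1,0,1} = 2
G(9) = mex{2,1,2} = 0
G(10) = mex{0,2,0} = 1
G(11) = mex{1,0,1} = 2
G(12) = mex{2,1,2} = 0
G_A(12) = 0.
Pile B, S = {2, 5}:
n :  0  1  2  3  4  5  6  7  8  9 10 11 12 13 14 15
G :  0  0  1  1  0  2  1  0  0  1  1  0  2  1  0  0
G_B(15) = 0.
Pile C, S = {2, 3, 9}:
n :  0  1  2  3  4  5  6  7  8  9 10 11 12 13 14 15 16 17 18 19 20 21 22 23 24 25
G :  0  0  1  1  2  0  0  1  1  2  2  0  0  1  1  2  0  0  1  1  2  2  0  0  1  1
G_C(25) = 1.
Combined Grundy value = 0 ⊕ 0 ⊕ 1 = 1.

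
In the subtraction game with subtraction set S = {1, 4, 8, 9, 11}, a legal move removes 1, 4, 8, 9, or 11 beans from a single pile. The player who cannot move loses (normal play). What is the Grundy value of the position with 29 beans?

0

G(0) = 0
G(1) = mex{0} = 1
G(2) = mex{1} = 0
G(3) = mex{0} = 1
G(4) = mex{1,0} = 2
G(5) = mex{2,1} = 0
G(6) = mex{0,0} = 1
G(7) = mex{1,1} = 0
G(8) = mex{0,2,0} = 1
G(9) = mex{1,0,1,0} = 2
G(10) = mex{2,1,0,1} = 3
G(11) = mex{3,0,1,0,0} = 2
G(12) = mex{2,1,2,1,1} = 0
G(13) = mex{0,2,0,2,0} = 1
G(14) = mex{1,3,1,0,1} = 2
G(15) = mex{2,2,0,1,2} = 3
G(16) = mex{3,0,1,0,0} = 2
G(17) = mex{2,1,2,1,1} = 0
G(18) = mex{0,2,3,2,0} = 1
G(19) = mex{1,3,2,3,1} = 0
G(20) = mex{0,2,0,2,2} = 1
G(21) = mex{1,0,1,0,3} = 2
G(22) = mex{2,1,2,1,2} = 0
G(23) = mex{0,0,3,2,0} = 1
G(24) = mex{1,1,2,3,1} = 0
G(25) = mex{0,2,0,2,2} = 1
G(26) = mex{1,0,1,0,3} = 2
G(27) = mex{2,1,0,1,2} = 3
G(28) = mex{3,0,1,0,0} = 2
G(29) = mex{2,1,2,1,1} = 0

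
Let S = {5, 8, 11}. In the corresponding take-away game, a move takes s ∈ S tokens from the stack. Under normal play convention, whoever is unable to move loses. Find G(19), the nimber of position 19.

n :  0  1  2  3  4  5  6  7  8  9 10 11 12 13 14 15 16 17 18 19
G :  0  0  0  0  0  1  1  1  1  1  2  2  2  2  2  3  0  0  0  0

0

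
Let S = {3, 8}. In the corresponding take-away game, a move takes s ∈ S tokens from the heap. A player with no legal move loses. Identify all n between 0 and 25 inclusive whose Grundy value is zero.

n :  0  1  2  3  4  5  6  7  8  9 10 11 12 13 14 15 16 17 18 19 20 21 22 23 24 25
G :  0  0  0  1  1  1  0  0  2  1  1  0  0  0  1  1  1  0  0  2  1  1  0  0  0  1
P-positions are exactly the n with G(n) = 0.

0, 1, 2, 6, 7, 11, 12, 13, 17, 18, 22, 23, 24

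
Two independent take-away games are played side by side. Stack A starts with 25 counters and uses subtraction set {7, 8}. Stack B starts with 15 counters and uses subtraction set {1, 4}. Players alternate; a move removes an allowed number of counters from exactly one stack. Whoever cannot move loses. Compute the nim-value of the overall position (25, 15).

Stack A, S = {7, 8}:
G(0) = 0
G(1) = mex{} = 0
G(2) = mex{} = 0
G(3) = mex{} = 0
G(4) = mex{} = 0
G(5) = mex{} = 0
G(6) = mex{} = 0
G(7) = mex{0} = 1
G(8) = mex{0,0} = 1
G(9) = mex{0,0} = 1
G(10) = mex{0,0} = 1
G(11) = mex{0,0} = 1
G(12) = mex{0,0} = 1
G(13) = mex{0,0} = 1
G(14) = mex{1,0} = 2
G(15) = mex{1,1} = 0
G(16) = mex{1,1} = 0
G(17) = mex{1,1} = 0
G(18) = mex{1,1} = 0
G(19) = mex{1,1} = 0
G(20) = mex{1,1} = 0
G(21) = mex{2,1} = 0
G(22) = mex{0,2} = 1
G(23) = mex{0,0} = 1
G(24) = mex{0,0} = 1
G(25) = mex{0,0} = 1
G_A(25) = 1.
Stack B, S = {1, 4}:
n :  0  1  2  3  4  5  6  7  8  9 10 11 12 13 14 15
G :  0  1  0  1  2  0  1  0  1  2  0  1  0  1  2  0
G_B(15) = 0.
Combined Grundy value = 1 ⊕ 0 = 1.

1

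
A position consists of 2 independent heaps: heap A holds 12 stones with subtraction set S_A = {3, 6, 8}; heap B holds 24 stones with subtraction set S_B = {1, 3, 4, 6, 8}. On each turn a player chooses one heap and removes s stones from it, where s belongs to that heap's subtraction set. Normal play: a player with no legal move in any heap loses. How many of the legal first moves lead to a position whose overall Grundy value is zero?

Heap A, S = {3, 6, 8}:
n :  0  1  2  3  4  5  6  7  8  9 10 11 12
G :  0  0  0  1  1  1  2  2  2  3  3  0  0
G_A(12) = 0.
Heap B, S = {1, 3, 4, 6, 8}:
G(0) = 0
G(1) = mex{0} = 1
G(2) = mex{1} = 0
G(3) = mex{0,0} = 1
G(4) = mex{1,1,0} = 2
G(5) = mex{2,0,1} = 3
G(6) = mex{3,1,0,0} = 2
G(7) = mex{2,2,1,1} = 0
G(8) = mex{0,3,2,0,0} = 1
G(9) = mex{1,2,3,1,1} = 0
G(10) = mex{0,0,2,2,0} = 1
G(11) = mex{1,1,0,3,1} = 2
G(12) = mex{2,0,1,2,2} = 3
G(13) = mex{3,1,0,0,3} = 2
G(14) = mex{2,2,1,1,2} = 0
G(15) = mex{0,3,2,0,0} = 1
G(16) = mex{1,2,3,1,1} = 0
G(17) = mex{0,0,2,2,0} = 1
G(18) = mex{1,1,0,3,1} = 2
G(19) = mex{2,0,1,2,2} = 3
G(20) = mex{3,1,0,0,3} = 2
G(21) = mex{2,2,1,1,2} = 0
G(22) = mex{0,3,2,0,0} = 1
G(23) = mex{1,2,3,1,1} = 0
G(24) = mex{0,0,2,2,0} = 1
G_B(24) = 1.
Combined Grundy value = 0 ⊕ 1 = 1.
A winning move leaves total XOR = 0, i.e. changes one component's Grundy value g to g ⊕ X where X is the current total.
Heap A: need g' = 0⊕1 = 1. Options: 12−3→G=3, 12−6→G=2, 12−8→G=1. Hits: 1.
Heap B: need g' = 1⊕1 = 0. Options: 24−1→G=0, 24−3→G=0, 24−4→G=2, 24−6→G=2, 24−8→G=0. Hits: 3.

4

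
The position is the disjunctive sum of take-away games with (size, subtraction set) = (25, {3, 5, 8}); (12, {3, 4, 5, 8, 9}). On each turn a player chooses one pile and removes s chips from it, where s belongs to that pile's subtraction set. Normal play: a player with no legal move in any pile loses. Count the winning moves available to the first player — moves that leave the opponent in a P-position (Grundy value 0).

Pile A, S = {3, 5, 8}:
n :  0  1  2  3  4  5  6  7  8  9 10 11 12 13 14 15 16 17 18 19 20 21 22 23 24 25
G :  0  0  0  1  1  1  2  2  2  3  3  0  0  0  1  1  1  2  2  2  3  3  0  0  0  1
G_A(25) = 1.
Pile B, S = {3, 4, 5, 8, 9}:
n :  0  1  2  3  4  5  6  7  8  9 10 11 12
G :  0  0  0  1  1  1  2  2  2  3  3  3  0
G_B(12) = 0.
Combined Grundy value = 1 ⊕ 0 = 1.
A winning move leaves total XOR = 0, i.e. changes one component's Grundy value g to g ⊕ X where X is the current total.
Pile A: need g' = 1⊕1 = 0. Options: 25−3→G=0, 25−5→G=3, 25−8→G=2. Hits: 1.
Pile B: need g' = 0⊕1 = 1. Options: 12−3→G=3, 12−4→G=2, 12−5→G=2, 12−8→G=1, 12−9→G=1. Hits: 2.

3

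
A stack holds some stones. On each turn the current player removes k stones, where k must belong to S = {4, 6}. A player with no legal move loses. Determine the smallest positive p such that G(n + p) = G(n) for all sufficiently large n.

G(0) = 0
G(1) = mex{} = 0
G(2) = mex{} = 0
G(3) = mex{} = 0
G(4) = mex{0} = 1
G(5) = mex{0} = 1
G(6) = mex{0,0} = 1
G(7) = mex{0,0} = 1
G(8) = mex{1,0} = 2
G(9) = mex{1,0} = 2
G(10) = mex{1,1} = 0
G(11) = mex{1,1} = 0
G(12) = mex{2,1} = 0
G(13) = mex{2,1} = 0
G(14) = mex{0,2} = 1
G(15) = mex{0,2} = 1
G(16) = mex{0,0} = 1
G(17) = mex{0,0} = 1
G(18) = mex{1,0} = 2
G(19) = mex{1,0} = 2
G(20) = mex{1,1} = 0
G(21) = mex{1,1} = 0
G(n+10) = G(n) holds for n = 0,…,5 (a full window of length max(S) = 6), so the sequence is purely periodic with period 10.

10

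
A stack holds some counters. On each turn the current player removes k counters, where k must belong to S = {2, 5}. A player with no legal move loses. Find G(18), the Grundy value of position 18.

0

G(0) = 0
G(1) = mex{} = 0
G(2) = mex{0} = 1
G(3) = mex{0} = 1
G(4) = mex{1} = 0
G(5) = mex{1,0} = 2
G(6) = mex{0,0} = 1
G(7) = mex{2,1} = 0
G(8) = mex{1,1} = 0
G(9) = mex{0,0} = 1
G(10) = mex{0,2} = 1
G(11) = mex{1,1} = 0
G(12) = mex{1,0} = 2
G(13) = mex{0,0} = 1
G(14) = mex{2,1} = 0
G(15) = mex{1,1} = 0
G(16) = mex{0,0} = 1
G(17) = mex{0,2} = 1
G(18) = mex{1,1} = 0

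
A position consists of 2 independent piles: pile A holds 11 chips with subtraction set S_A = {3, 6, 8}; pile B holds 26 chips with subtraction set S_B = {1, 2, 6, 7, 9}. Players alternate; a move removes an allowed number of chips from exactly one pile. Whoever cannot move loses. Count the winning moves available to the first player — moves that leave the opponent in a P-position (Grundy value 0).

3

Pile A, S = {3, 6, 8}:
G(0) = 0
G(1) = mex{} = 0
G(2) = mex{} = 0
G(3) = mex{0} = 1
G(4) = mex{0} = 1
G(5) = mex{0} = 1
G(6) = mex{1,0} = 2
G(7) = mex{1,0} = 2
G(8) = mex{1,0,0} = 2
G(9) = mex{2,1,0} = 3
G(10) = mex{2,1,0} = 3
G(11) = mex{2,1,1} = 0
G_A(11) = 0.
Pile B, S = {1, 2, 6, 7, 9}:
G(0) = 0
G(1) = mex{0} = 1
G(2) = mex{1,0} = 2
G(3) = mex{2,1} = 0
G(4) = mex{0,2} = 1
G(5) = mex{1,0} = 2
G(6) = mex{2,1,0} = 3
G(7) = mex{3,2,1,0} = 4
G(8) = mex{4,3,2,1} = 0
G(9) = mex{0,4,0,2,0} = 1
G(10) = mex{1,0,1,0,1} = 2
G(11) = mex{2,1,2,1,2} = 0
G(12) = mex{0,2,3,2,0} = 1
G(13) = mex{1,0,4,3,1} = 2
G(14) = mex{2,1,0,4,2} = 3
G(15) = mex{3,2,1,0,3} = 4
G(16) = mex{4,3,2,1,4} = 0
G(17) = mex{0,4,0,2,0} = 1
G(18) = mex{1,0,1,0,1} = 2
G(19) = mex{2,1,2,1,2} = 0
G(20) = mex{0,2,3,2,0} = 1
G(21) = mex{1,0,4,3,1} = 2
G(22) = mex{2,1,0,4,2} = 3
G(23) = mex{3,2,1,0,3} = 4
G(24) = mex{4,3,2,1,4} = 0
G(25) = mex{0,4,0,2,0} = 1
G(26) = mex{1,0,1,0,1} = 2
G_B(26) = 2.
Combined Grundy value = 0 ⊕ 2 = 2.
A winning move leaves total XOR = 0, i.e. changes one component's Grundy value g to g ⊕ X where X is the current total.
Pile A: need g' = 0⊕2 = 2. Options: 11−3→G=2, 11−6→G=1, 11−8→G=1. Hits: 1.
Pile B: need g' = 2⊕2 = 0. Options: 26−1→G=1, 26−2→G=0, 26−6→G=1, 26−7→G=0, 26−9→G=1. Hits: 2.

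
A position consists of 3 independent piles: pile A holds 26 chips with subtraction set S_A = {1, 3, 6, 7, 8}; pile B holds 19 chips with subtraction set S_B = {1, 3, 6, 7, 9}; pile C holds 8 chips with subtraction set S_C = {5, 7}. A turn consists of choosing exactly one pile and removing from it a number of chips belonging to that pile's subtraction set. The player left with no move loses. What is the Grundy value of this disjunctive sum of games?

2

Pile A, S = {1, 3, 6, 7, 8}:
n :  0  1  2  3  4  5  6  7  8  9 10 11 12 13 14 15 16 17 18 19 20 21 22 23 24 25 26
G :  0  1  0  1  0  1  2  3  2  3  2  3  4  0  1  0  1  0  1  2  3  2  3  2  3  4  0
G_A(26) = 0.
Pile B, S = {1, 3, 6, 7, 9}:
G(0) = 0
G(1) = mex{0} = 1
G(2) = mex{1} = 0
G(3) = mex{0,0} = 1
G(4) = mex{1,1} = 0
G(5) = mex{0,0} = 1
G(6) = mex{1,1,0} = 2
G(7) = mex{2,0,1,0} = 3
G(8) = mex{3,1,0,1} = 2
G(9) = mex{2,2,1,0,0} = 3
G(10) = mex{3,3,0,1,1} = 2
G(11) = mex{2,2,1,0,0} = 3
G(12) = mex{3,3,2,1,1} = 0
G(13) = mex{0,2,3,2,0} = 1
G(14) = mex{1,3,2,3,1} = 0
G(15) = mex{0,0,3,2,2} = 1
G(16) = mex{1,1,2,3,3} = 0
G(17) = mex{0,0,3,2,2} = 1
G(18) = mex{1,1,0,3,3} = 2
G(19) = mex{2,0,1,0,2} = 3
G_B(19) = 3.
Pile C, S = {5, 7}:
n : 0 1 2 3 4 5 6 7 8
G : 0 0 0 0 0 1 1 1 1
G_C(8) = 1.
Combined Grundy value = 0 ⊕ 3 ⊕ 1 = 2.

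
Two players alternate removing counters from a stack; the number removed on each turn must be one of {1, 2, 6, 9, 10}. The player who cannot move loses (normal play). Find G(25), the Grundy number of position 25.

0

n :  0  1  2  3  4  5  6  7  8  9 10 11 12 13 14 15 16 17 18 19 20 21 22 23 24 25
G :  0  1  2  0  1  2  3  0  1  2  3  0  1  2  0  1  2  3  0  1  2  3  0  1  2  0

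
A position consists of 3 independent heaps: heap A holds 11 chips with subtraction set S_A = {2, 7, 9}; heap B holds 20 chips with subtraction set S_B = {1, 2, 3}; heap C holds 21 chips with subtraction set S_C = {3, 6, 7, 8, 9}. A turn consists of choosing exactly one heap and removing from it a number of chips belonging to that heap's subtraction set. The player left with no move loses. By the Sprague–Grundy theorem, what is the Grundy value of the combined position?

Heap A, S = {2, 7, 9}:
G(0) = 0
G(1) = mex{} = 0
G(2) = mex{0} = 1
G(3) = mex{0} = 1
G(4) = mex{1} = 0
G(5) = mex{1} = 0
G(6) = mex{0} = 1
G(7) = mex{0,0} = 1
G(8) = mex{1,0} = 2
G(9) = mex{1,1,0} = 2
G(10) = mex{2,1,0} = 3
G(11) = mex{2,0,1} = 3
G_A(11) = 3.
Heap B, S = {1, 2, 3}:
n :  0  1  2  3  4  5  6  7  8  9 10 11 12 13 14 15 16 17 18 19 20
G :  0  1  2  3  0  1  2  3  0  1  2  3  0  1  2  3  0  1  2  3  0
G_B(20) = 0.
Heap C, S = {3, 6, 7, 8, 9}:
n :  0  1  2  3  4  5  6  7  8  9 10 11 12 13 14 15 16 17 18 19 20 21
G :  0  0  0  1  1  1  2  2  2  3  3  3  0  0  0  1  1  1  2  2  2  3
G_C(21) = 3.
Combined Grundy value = 3 ⊕ 0 ⊕ 3 = 0.

0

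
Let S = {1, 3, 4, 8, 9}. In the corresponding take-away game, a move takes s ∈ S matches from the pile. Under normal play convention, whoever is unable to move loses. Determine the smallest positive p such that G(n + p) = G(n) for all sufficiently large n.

12

G(0) = 0
G(1) = mex{0} = 1
G(2) = mex{1} = 0
G(3) = mex{0,0} = 1
G(4) = mex{1,1,0} = 2
G(5) = mex{2,0,1} = 3
G(6) = mex{3,1,0} = 2
G(7) = mex{2,2,1} = 0
G(8) = mex{0,3,2,0} = 1
G(9) = mex{1,2,3,1,0} = 4
G(10) = mex{4,0,2,0,1} = 3
G(11) = mex{3,1,0,1,0} = 2
G(12) = mex{2,4,1,2,1} = 0
G(13) = mex{0,3,4,3,2} = 1
G(14) = mex{1,2,3,2,3} = 0
G(15) = mex{0,0,2,0,2} = 1
G(16) = mex{1,1,0,1,0} = 2
G(17) = mex{2,0,1,4,1} = 3
G(18) = mex{3,1,0,3,4} = 2
G(19) = mex{2,2,1,2,3} = 0
G(20) = mex{0,3,2,0,2} = 1
G(21) = mex{1,2,3,1,0} = 4
G(22) = mex{4,0,2,0,1} = 3
G(23) = mex{3,1,0,1,0} = 2
G(24) = mex{2,4,1,2,1} = 0
G(25) = mex{0,3,4,3,2} = 1
G(n+12) = G(n) holds for n = 0,…,8 (a full window of length max(S) = 9), so the sequence is purely periodic with period 12.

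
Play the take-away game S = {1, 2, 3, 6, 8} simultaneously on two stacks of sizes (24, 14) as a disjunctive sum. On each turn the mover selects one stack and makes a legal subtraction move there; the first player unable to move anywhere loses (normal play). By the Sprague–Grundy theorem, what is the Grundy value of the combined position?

All stacks use S = {1, 2, 3, 6, 8}:
n :  0  1  2  3  4  5  6  7  8  9 10 11 12 13 14 15 16 17 18 19 20 21 22 23 24
G :  0  1  2  3  0  1  2  3  4  0  1  2  3  0  1  2  3  4  0  1  2  3  0  1  2
Stack A: G(24) = 2.
Stack B: G(14) = 1.
Combined Grundy value = 2 ⊕ 1 = 3.

3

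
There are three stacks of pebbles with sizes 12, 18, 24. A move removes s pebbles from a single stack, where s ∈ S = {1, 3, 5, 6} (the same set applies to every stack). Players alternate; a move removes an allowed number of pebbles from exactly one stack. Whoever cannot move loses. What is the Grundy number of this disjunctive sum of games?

All stacks use S = {1, 3, 5, 6}:
n :  0  1  2  3  4  5  6  7  8  9 10 11 12 13 14 15 16 17 18 19 20 21 22 23 24
G :  0  1  0  1  0  1  2  3  2  3  2  0  1  0  1  0  1  2  3  2  3  2  0  1  0
Stack A: G(12) = 1.
Stack B: G(18) = 3.
Stack C: G(24) = 0.
Combined Grundy value = 1 ⊕ 3 ⊕ 0 = 2.

2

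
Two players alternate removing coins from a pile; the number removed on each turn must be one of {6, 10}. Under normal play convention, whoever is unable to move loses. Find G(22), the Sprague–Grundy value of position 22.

G(0) = 0
G(1) = mex{} = 0
G(2) = mex{} = 0
G(3) = mex{} = 0
G(4) = mex{} = 0
G(5) = mex{} = 0
G(6) = mex{0} = 1
G(7) = mex{0} = 1
G(8) = mex{0} = 1
G(9) = mex{0} = 1
G(10) = mex{0,0} = 1
G(11) = mex{0,0} = 1
G(12) = mex{1,0} = 2
G(13) = mex{1,0} = 2
G(14) = mex{1,0} = 2
G(15) = mex{1,0} = 2
G(16) = mex{1,1} = 0
G(17) = mex{1,1} = 0
G(18) = mex{2,1} = 0
G(19) = mex{2,1} = 0
G(20) = mex{2,1} = 0
G(21) = mex{2,1} = 0
G(22) = mex{0,2} = 1

1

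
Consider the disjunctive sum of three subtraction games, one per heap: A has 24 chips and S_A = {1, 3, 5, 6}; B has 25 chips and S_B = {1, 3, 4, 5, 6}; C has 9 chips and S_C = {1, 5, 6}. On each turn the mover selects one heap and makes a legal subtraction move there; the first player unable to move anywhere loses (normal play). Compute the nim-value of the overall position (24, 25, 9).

Heap A, S = {1, 3, 5, 6}:
G(0) = 0
G(1) = mex{0} = 1
G(2) = mex{1} = 0
G(3) = mex{0,0} = 1
G(4) = mex{1,1} = 0
G(5) = mex{0,0,0} = 1
G(6) = mex{1,1,1,0} = 2
G(7) = mex{2,0,0,1} = 3
G(8) = mex{3,1,1,0} = 2
G(9) = mex{2,2,0,1} = 3
G(10) = mex{3,3,1,0} = 2
G(11) = mex{2,2,2,1} = 0
G(12) = mex{0,3,3,2} = 1
G(13) = mex{1,2,2,3} = 0
G(14) = mex{0,0,3,2} = 1
G(15) = mex{1,1,2,3} = 0
G(16) = mex{0,0,0,2} = 1
G(17) = mex{1,1,1,0} = 2
G(18) = mex{2,0,0,1} = 3
G(19) = mex{3,1,1,0} = 2
G(20) = mex{2,2,0,1} = 3
G(21) = mex{3,3,1,0} = 2
G(22) = mex{2,2,2,1} = 0
G(23) = mex{0,3,3,2} = 1
G(24) = mex{1,2,2,3} = 0
G_A(24) = 0.
Heap B, S = {1, 3, 4, 5, 6}:
G(0) = 0
G(1) = mex{0} = 1
G(2) = mex{1} = 0
G(3) = mex{0,0} = 1
G(4) = mex{1,1,0} = 2
G(5) = mex{2,0,1,0} = 3
G(6) = mex{3,1,0,1,0} = 2
G(7) = mex{2,2,1,0,1} = 3
G(8) = mex{3,3,2,1,0} = 4
G(9) = mex{4,2,3,2,1} = 0
G(10) = mex{0,3,2,3,2} = 1
G(11) = mex{1,4,3,2,3} = 0
G(12) = mex{0,0,4,3,2} = 1
G(13) = mex{1,1,0,4,3} = 2
G(14) = mex{2,0,1,0,4} = 3
G(15) = mex{3,1,0,1,0} = 2
G(16) = mex{2,2,1,0,1} = 3
G(17) = mex{3,3,2,1,0} = 4
G(18) = mex{4,2,3,2,1} = 0
G(19) = mex{0,3,2,3,2} = 1
G(20) = mex{1,4,3,2,3} = 0
G(21) = mex{0,0,4,3,2} = 1
G(22) = mex{1,1,0,4,3} = 2
G(23) = mex{2,0,1,0,4} = 3
G(24) = mex{3,1,0,1,0} = 2
G(25) = mex{2,2,1,0,1} = 3
G_B(25) = 3.
Heap C, S = {1, 5, 6}:
n : 0 1 2 3 4 5 6 7 8 9
G : 0 1 0 1 0 1 2 3 2 3
G_C(9) = 3.
Combined Grundy value = 0 ⊕ 3 ⊕ 3 = 0.

0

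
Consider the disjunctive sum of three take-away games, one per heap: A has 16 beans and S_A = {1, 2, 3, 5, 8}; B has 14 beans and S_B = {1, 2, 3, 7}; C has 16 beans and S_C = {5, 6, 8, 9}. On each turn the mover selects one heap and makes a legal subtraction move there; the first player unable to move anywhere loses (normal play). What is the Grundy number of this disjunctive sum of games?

0

Heap A, S = {1, 2, 3, 5, 8}:
G(0) = 0
G(1) = mex{0} = 1
G(2) = mex{1,0} = 2
G(3) = mex{2,1,0} = 3
G(4) = mex{3,2,1} = 0
G(5) = mex{0,3,2,0} = 1
G(6) = mex{1,0,3,1} = 2
G(7) = mex{2,1,0,2} = 3
G(8) = mex{3,2,1,3,0} = 4
G(9) = mex{4,3,2,0,1} = 5
G(10) = mex{5,4,3,1,2} = 0
G(11) = mex{0,5,4,2,3} = 1
G(12) = mex{1,0,5,3,0} = 2
G(13) = mex{2,1,0,4,1} = 3
G(14) = mex{3,2,1,5,2} = 0
G(15) = mex{0,3,2,0,3} = 1
G(16) = mex{1,0,3,1,4} = 2
G_A(16) = 2.
Heap B, S = {1, 2, 3, 7}:
n :  0  1  2  3  4  5  6  7  8  9 10 11 12 13 14
G :  0  1  2  3  0  1  2  3  0  1  2  3  0  1  2
G_B(14) = 2.
Heap C, S = {5, 6, 8, 9}:
n :  0  1  2  3  4  5  6  7  8  9 10 11 12 13 14 15 16
G :  0  0  0  0  0  1  1  1  1  1  2  2  2  2  0  0  0
G_C(16) = 0.
Combined Grundy value = 2 ⊕ 2 ⊕ 0 = 0.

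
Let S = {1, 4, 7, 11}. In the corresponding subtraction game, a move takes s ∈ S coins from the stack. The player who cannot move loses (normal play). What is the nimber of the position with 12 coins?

2

n :  0  1  2  3  4  5  6  7  8  9 10 11 12
G :  0  1  0  1  2  0  1  2  0  1  0  1  2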